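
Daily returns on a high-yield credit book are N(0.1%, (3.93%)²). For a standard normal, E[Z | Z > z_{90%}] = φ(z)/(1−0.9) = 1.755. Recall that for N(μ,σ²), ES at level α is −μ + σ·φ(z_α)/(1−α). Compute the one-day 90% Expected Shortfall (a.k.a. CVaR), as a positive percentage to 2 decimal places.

6.80%

ES = −(0.1%) + 3.93% × 1.755 = 6.797%.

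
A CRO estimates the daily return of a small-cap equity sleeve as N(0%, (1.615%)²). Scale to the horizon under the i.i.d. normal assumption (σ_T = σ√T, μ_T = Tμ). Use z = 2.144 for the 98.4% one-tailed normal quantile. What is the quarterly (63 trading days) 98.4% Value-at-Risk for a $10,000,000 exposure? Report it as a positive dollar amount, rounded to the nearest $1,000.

$2,748,000

σ_{63d} = 1.615% × √63 = 12.819%.
VaR = 2.144 × 12.819% = 27.484%.
On $10,000,000: 0.27484 × $10,000,000 = $2,748,400.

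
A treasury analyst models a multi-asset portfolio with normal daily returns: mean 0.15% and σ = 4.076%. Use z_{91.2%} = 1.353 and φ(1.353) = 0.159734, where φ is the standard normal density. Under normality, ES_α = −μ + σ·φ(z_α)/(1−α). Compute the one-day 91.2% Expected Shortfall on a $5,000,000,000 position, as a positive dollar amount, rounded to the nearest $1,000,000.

Tail multiplier: φ(z)/(1−α) = 0.159734 / 0.088 = 1.815.
ES = −(0.15%) + 4.076% × 1.815 = 7.248%.
On $5,000,000,000: 0.07248 × $5,000,000,000 = $362,400,000.

$362,000,000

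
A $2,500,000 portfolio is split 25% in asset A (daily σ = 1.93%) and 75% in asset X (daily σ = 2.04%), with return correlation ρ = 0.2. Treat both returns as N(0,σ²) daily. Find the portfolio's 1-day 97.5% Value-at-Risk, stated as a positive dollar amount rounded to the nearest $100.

$83,000

σ_p² = 0.25²·1.93² + 0.75²·2.04² + 2·0.2·0.25·0.75·1.93·2.04 = 2.8690 (%²).
σ_p = √2.8690 = 1.694%.
At 97.5%, z = 1.960.
VaR = 1.960 × 1.694% = 3.320%; on $2,500,000 that is $83,000.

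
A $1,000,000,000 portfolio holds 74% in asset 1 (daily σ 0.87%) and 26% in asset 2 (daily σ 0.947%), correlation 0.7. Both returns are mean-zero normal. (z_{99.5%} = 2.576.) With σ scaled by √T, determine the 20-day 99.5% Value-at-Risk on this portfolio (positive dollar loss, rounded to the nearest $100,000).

$96,200,000

σ_p = √(0.74²·0.87² + 0.26²·0.947² + 2·0.7·0.74·0.26·0.87·0.947) = 0.835%.
σ_{20d} = 0.835% × √20 = 3.734%.
VaR = 2.576 × 3.734% = 9.619%; on $1,000,000,000 that is $96,190,000.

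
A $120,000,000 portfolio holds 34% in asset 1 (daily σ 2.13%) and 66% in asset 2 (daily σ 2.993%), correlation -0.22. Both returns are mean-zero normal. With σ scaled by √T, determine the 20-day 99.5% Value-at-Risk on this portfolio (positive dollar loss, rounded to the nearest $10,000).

$26,940,000

σ_p = √(0.34²·2.13² + 0.66²·2.993² + 2·-0.22·0.34·0.66·2.13·2.993) = 1.949%.
σ_{20d} = 1.949% × √20 = 8.716%.
z(99.5%) = 2.576.
VaR = 2.576 × 8.716% = 22.452%; on $120,000,000 that is $26,942,400.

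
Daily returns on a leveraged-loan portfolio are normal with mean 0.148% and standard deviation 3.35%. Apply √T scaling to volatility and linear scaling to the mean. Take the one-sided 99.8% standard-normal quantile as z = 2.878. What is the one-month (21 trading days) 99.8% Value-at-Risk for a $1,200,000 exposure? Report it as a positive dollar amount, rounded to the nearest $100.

σ_{21d} = 3.35% × √21 = 15.352%; μ_{21d} = 21 × 0.148% = 3.108%.
VaR = −(3.108%) + 2.878 × 15.352% = 41.075%.
On $1,200,000: 0.41075 × $1,200,000 = $492,900.

$492,900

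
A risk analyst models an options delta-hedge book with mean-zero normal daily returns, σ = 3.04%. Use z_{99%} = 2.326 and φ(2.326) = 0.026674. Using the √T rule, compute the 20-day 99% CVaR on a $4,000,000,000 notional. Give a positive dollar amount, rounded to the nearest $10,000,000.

σ_{20d} = 3.04% × √20 = 13.595%.
ES multiplier = φ(z)/(1−α) = 0.026674/0.01 = 2.667.
ES = 13.595% × 2.667 = 36.258%; on $4,000,000,000: $1,450,320,000.

$1,450,000,000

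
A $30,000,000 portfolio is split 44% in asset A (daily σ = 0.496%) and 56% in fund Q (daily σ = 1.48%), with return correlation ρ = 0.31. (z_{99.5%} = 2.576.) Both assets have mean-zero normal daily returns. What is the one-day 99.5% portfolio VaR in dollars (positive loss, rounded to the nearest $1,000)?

σ_p² = 0.44²·0.496² + 0.56²·1.48² + 2·0.31·0.44·0.56·0.496·1.48 = 0.8467 (%²).
σ_p = √0.8467 = 0.920%.
VaR = 2.576 × 0.920% = 2.370%; on $30,000,000 that is $711,000.

$711,000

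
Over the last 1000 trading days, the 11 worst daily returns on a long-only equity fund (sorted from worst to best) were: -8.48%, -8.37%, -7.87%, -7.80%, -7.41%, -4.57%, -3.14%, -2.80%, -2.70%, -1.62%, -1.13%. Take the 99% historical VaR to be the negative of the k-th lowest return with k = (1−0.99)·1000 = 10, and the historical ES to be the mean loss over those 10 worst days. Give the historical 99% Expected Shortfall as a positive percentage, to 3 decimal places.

The 10 worst returns sum to -54.76%.
ES = −(-54.76%) / 10 = 5.476%.

5.476%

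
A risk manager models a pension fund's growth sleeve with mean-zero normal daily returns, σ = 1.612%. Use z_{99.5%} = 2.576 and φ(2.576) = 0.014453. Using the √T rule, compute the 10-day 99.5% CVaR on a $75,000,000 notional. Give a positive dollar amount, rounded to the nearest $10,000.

σ_{10d} = 1.612% × √10 = 5.098%.
ES multiplier = φ(z)/(1−α) = 0.014453/0.005 = 2.891.
ES = 5.098% × 2.891 = 14.738%; on $75,000,000: $11,053,500.

$11,050,000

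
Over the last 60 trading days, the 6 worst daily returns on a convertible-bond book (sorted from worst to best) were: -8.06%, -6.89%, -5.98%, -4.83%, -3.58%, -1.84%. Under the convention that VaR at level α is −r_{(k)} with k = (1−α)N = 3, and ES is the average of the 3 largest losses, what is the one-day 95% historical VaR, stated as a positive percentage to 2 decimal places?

k = 3; the 3rd lowest return is -5.98%, so VaR = 5.98%.

5.98%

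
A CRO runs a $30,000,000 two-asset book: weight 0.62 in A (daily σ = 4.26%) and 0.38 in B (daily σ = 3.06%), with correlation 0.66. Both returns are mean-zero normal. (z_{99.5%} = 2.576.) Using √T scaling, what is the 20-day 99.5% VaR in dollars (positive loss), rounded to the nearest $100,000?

σ_p = √(0.62²·4.26² + 0.38²·3.06² + 2·0.66·0.62·0.38·4.26·3.06) = 3.519%.
σ_{20d} = 3.519% × √20 = 15.737%.
VaR = 2.576 × 15.737% = 40.539%; on $30,000,000 that is $12,161,700.

$12,200,000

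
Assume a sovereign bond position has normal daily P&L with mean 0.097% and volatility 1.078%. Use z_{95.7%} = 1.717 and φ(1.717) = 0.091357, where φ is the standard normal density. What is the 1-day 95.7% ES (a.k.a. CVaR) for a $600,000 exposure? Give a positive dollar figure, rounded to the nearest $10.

$13,160

Tail multiplier: φ(z)/(1−α) = 0.091357 / 0.043 = 2.125.
ES = −(0.097%) + 1.078% × 2.125 = 2.194%.
On $600,000: 0.02194 × $600,000 = $13,164.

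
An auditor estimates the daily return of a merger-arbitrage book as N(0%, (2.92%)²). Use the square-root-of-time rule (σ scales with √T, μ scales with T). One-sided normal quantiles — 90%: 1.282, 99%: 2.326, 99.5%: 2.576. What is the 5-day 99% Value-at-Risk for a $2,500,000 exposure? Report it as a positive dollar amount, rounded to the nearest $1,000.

σ_{5d} = 2.92% × √5 = 6.529%.
VaR = 2.326 × 6.529% = 15.186%.
On $2,500,000: 0.15186 × $2,500,000 = $379,650.

$380,000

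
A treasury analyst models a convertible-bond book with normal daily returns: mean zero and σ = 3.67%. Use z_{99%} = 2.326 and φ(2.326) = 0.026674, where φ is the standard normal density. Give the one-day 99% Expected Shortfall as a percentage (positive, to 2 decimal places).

Tail multiplier: φ(z)/(1−α) = 0.026674 / 0.01 = 2.667.
ES = 3.67% × 2.667 = 9.788%.

9.79%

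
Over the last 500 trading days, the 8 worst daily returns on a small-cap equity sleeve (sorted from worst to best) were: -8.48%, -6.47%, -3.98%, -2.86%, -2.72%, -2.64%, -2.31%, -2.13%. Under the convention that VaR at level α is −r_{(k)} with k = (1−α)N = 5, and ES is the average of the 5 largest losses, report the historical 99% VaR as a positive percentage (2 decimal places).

2.72%

k = 5; the 5th lowest return is -2.72%, so VaR = 2.72%.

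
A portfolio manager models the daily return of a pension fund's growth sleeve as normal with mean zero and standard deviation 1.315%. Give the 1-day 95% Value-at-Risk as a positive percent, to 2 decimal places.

2.16%

At 95% one-sided, z = 1.645.
VaR = z·σ = 1.645 × 1.315% = 2.163%.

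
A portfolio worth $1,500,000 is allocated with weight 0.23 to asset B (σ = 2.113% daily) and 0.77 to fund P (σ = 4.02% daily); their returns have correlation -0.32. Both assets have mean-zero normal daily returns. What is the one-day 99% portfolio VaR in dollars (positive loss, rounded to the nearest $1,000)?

$104,000

σ_p² = 0.23²·2.113² + 0.77²·4.02² + 2·-0.32·0.23·0.77·2.113·4.02 = 8.8549 (%²).
σ_p = √8.8549 = 2.976%.
At 99%, z = 2.326.
VaR = 2.326 × 2.976% = 6.922%; on $1,500,000 that is $103,830.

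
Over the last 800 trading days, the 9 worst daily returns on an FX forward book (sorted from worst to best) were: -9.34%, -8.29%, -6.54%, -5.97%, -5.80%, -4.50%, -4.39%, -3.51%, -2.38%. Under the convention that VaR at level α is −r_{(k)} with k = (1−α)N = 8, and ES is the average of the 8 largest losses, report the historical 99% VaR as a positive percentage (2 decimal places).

3.51%

k = 8; the 8th lowest return is -3.51%, so VaR = 3.51%.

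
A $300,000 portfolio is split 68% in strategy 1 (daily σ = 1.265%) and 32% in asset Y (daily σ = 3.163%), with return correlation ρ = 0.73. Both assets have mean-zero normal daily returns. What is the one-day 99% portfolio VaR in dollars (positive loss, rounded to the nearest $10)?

σ_p² = 0.68²·1.265² + 0.32²·3.163² + 2·0.73·0.68·0.32·1.265·3.163 = 3.0356 (%²).
σ_p = √3.0356 = 1.742%.
At 99%, z = 2.326.
VaR = 2.326 × 1.742% = 4.052%; on $300,000 that is $12,156.

$12,160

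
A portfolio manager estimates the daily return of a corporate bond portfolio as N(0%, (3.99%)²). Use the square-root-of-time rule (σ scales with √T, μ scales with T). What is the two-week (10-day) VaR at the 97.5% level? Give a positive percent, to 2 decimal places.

At 97.5%, z = 1.960.
σ_{10d} = 3.99% × √10 = 12.617%.
VaR = 1.960 × 12.617% = 24.729%.

24.73%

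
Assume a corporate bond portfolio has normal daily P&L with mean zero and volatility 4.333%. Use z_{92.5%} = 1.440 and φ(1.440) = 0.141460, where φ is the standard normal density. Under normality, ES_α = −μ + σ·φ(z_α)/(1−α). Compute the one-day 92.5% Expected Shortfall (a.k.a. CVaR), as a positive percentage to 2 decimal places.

Tail multiplier: φ(z)/(1−α) = 0.141460 / 0.075 = 1.886.
ES = 4.333% × 1.886 = 8.172%.

8.17%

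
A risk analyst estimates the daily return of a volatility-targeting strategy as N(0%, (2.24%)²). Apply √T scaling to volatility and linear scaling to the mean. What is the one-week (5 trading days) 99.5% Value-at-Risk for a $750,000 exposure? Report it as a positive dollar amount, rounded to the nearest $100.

At 99.5%, z = 2.576.
σ_{5d} = 2.24% × √5 = 5.009%.
VaR = 2.576 × 5.009% = 12.903%.
On $750,000: 0.12903 × $750,000 = $96,772.

$96,800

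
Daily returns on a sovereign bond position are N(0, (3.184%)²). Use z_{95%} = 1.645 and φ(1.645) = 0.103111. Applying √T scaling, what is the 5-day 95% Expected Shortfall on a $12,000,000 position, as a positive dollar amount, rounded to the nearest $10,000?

σ_{5d} = 3.184% × √5 = 7.120%.
ES multiplier = φ(z)/(1−α) = 0.103111/0.05 = 2.062.
ES = 7.120% × 2.062 = 14.681%; on $12,000,000: $1,761,720.

$1,760,000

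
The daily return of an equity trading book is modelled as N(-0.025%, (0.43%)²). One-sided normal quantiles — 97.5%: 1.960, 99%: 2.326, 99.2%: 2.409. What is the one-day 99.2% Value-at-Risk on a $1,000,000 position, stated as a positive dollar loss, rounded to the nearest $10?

VaR = −μ + z·σ = −(-0.025%) + 2.409 × 0.43% = 1.061%.
On $1,000,000: 0.01061 × $1,000,000 = $10,610.

$10,610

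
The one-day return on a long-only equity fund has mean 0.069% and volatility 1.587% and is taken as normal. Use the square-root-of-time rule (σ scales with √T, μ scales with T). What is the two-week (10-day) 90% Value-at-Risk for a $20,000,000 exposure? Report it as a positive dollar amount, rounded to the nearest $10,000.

$1,150,000

At 90%, z = 1.282.
σ_{10d} = 1.587% × √10 = 5.019%; μ_{10d} = 10 × 0.069% = 0.690%.
VaR = −(0.690%) + 1.282 × 5.019% = 5.744%.
On $20,000,000: 0.05744 × $20,000,000 = $1,148,800.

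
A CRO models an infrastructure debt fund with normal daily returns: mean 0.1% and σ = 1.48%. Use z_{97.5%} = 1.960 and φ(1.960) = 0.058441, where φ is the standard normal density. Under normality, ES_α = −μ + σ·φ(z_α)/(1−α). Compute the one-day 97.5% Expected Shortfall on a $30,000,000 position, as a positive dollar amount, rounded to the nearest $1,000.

$1,008,000

Tail multiplier: φ(z)/(1−α) = 0.058441 / 0.025 = 2.338.
ES = −(0.1%) + 1.48% × 2.338 = 3.360%.
On $30,000,000: 0.03360 × $30,000,000 = $1,008,000.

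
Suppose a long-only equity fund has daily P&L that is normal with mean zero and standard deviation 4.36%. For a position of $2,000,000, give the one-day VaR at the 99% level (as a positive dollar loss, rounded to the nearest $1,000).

At 99% one-sided, z = 2.326.
VaR = z·σ = 2.326 × 4.36% = 10.141%.
On $2,000,000: 0.10141 × $2,000,000 = $202,820.

$203,000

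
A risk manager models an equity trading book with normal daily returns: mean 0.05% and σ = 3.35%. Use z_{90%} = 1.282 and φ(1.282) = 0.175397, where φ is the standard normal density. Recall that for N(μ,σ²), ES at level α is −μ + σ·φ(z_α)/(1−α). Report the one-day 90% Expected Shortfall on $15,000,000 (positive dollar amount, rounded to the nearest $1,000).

Tail multiplier: φ(z)/(1−α) = 0.175397 / 0.1 = 1.754.
ES = −(0.05%) + 3.35% × 1.754 = 5.826%.
On $15,000,000: 0.05826 × $15,000,000 = $873,900.

$874,000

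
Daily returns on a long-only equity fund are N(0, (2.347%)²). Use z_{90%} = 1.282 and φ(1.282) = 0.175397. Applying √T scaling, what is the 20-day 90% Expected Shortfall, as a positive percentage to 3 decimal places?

18.410%

σ_{20d} = 2.347% × √20 = 10.496%.
ES multiplier = φ(z)/(1−α) = 0.175397/0.1 = 1.754.
ES = 10.496% × 1.754 = 18.410%.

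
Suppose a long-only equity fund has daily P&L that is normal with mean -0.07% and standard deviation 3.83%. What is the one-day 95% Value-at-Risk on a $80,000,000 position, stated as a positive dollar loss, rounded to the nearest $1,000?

At 95% one-sided, z = 1.645.
VaR = −μ + z·σ = −(-0.07%) + 1.645 × 3.83% = 6.370%.
On $80,000,000: 0.06370 × $80,000,000 = $5,096,000.

$5,096,000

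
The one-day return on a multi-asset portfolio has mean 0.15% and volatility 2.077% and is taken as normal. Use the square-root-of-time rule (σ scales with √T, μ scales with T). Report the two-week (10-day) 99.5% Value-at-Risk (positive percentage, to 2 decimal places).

At 99.5%, z = 2.576.
σ_{10d} = 2.077% × √10 = 6.568%; μ_{10d} = 10 × 0.15% = 1.500%.
VaR = −(1.500%) + 2.576 × 6.568% = 15.419%.

15.42%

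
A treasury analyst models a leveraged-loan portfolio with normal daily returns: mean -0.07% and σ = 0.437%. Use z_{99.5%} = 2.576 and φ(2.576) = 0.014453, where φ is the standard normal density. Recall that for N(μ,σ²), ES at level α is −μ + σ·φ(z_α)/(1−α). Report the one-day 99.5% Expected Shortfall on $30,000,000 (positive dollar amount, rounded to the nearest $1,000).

$400,000

Tail multiplier: φ(z)/(1−α) = 0.014453 / 0.005 = 2.891.
ES = −(-0.07%) + 0.437% × 2.891 = 1.333%.
On $30,000,000: 0.01333 × $30,000,000 = $399,900.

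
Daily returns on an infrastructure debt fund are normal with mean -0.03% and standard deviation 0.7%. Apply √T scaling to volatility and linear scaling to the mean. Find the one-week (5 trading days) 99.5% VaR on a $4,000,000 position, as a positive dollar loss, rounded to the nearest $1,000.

$167,000

At 99.5%, z = 2.576.
σ_{5d} = 0.7% × √5 = 1.565%; μ_{5d} = 5 × -0.03% = -0.150%.
VaR = −(-0.150%) + 2.576 × 1.565% = 4.181%.
On $4,000,000: 0.04181 × $4,000,000 = $167,240.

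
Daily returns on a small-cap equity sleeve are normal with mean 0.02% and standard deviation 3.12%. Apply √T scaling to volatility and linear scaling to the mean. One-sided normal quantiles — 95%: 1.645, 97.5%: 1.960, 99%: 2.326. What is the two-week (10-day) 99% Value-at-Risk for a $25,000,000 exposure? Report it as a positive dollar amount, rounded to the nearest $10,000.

σ_{10d} = 3.12% × √10 = 9.866%; μ_{10d} = 10 × 0.02% = 0.200%.
VaR = −(0.200%) + 2.326 × 9.866% = 22.748%.
On $25,000,000: 0.22748 × $25,000,000 = $5,687,000.

$5,690,000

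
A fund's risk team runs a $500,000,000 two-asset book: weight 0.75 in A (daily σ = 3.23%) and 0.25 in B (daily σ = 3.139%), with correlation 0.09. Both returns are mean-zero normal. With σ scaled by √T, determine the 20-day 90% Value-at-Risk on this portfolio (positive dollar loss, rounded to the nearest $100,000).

σ_p = √(0.75²·3.23² + 0.25²·3.139² + 2·0.09·0.75·0.25·3.23·3.139) = 2.613%.
σ_{20d} = 2.613% × √20 = 11.686%.
z(90%) = 1.282.
VaR = 1.282 × 11.686% = 14.981%; on $500,000,000 that is $74,905,000.

$74,900,000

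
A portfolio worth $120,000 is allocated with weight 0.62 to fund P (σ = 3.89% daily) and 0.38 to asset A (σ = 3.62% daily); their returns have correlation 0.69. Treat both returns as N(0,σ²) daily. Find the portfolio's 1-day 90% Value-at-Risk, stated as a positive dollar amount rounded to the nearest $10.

$5,390

σ_p² = 0.62²·3.89² + 0.38²·3.62² + 2·0.69·0.62·0.38·3.89·3.62 = 12.2874 (%²).
σ_p = √12.2874 = 3.505%.
At 90%, z = 1.282.
VaR = 1.282 × 3.505% = 4.493%; on $120,000 that is $5,392.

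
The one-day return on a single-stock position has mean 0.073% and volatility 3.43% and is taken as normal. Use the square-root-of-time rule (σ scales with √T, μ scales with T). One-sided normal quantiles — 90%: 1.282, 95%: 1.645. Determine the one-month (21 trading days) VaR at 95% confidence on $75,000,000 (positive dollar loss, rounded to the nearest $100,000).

σ_{21d} = 3.43% × √21 = 15.718%; μ_{21d} = 21 × 0.073% = 1.533%.
VaR = −(1.533%) + 1.645 × 15.718% = 24.323%.
On $75,000,000: 0.24323 × $75,000,000 = $18,242,250.

$18,200,000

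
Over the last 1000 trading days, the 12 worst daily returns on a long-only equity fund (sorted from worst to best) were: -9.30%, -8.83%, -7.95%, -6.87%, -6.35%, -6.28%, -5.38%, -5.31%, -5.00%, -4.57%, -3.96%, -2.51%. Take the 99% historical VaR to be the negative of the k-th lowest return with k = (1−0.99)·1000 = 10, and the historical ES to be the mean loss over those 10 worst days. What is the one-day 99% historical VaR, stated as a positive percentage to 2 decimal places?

4.57%

k = 10; the 10th lowest return is -4.57%, so VaR = 4.57%.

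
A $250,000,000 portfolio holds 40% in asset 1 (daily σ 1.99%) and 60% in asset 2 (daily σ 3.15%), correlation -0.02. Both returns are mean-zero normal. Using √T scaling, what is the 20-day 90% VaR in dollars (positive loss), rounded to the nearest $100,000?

$29,200,000

σ_p = √(0.4²·1.99² + 0.6²·3.15² + 2·-0.02·0.4·0.6·1.99·3.15) = 2.036%.
σ_{20d} = 2.036% × √20 = 9.105%.
z(90%) = 1.282.
VaR = 1.282 × 9.105% = 11.673%; on $250,000,000 that is $29,182,500.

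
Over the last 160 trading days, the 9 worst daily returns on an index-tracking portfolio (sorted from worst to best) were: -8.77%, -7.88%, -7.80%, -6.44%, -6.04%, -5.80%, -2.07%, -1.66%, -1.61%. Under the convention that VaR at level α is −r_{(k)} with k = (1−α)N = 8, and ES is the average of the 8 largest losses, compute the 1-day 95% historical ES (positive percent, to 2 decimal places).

The 8 worst returns sum to -46.46%.
ES = −(-46.46%) / 8 = 5.8075% ≈ 5.81%.

5.81%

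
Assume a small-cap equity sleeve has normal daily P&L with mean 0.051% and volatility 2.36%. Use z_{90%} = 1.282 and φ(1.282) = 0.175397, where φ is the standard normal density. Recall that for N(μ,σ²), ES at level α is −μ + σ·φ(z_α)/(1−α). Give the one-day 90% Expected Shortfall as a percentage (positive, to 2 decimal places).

Tail multiplier: φ(z)/(1−α) = 0.175397 / 0.1 = 1.754.
ES = −(0.051%) + 2.36% × 1.754 = 4.088%.

4.09%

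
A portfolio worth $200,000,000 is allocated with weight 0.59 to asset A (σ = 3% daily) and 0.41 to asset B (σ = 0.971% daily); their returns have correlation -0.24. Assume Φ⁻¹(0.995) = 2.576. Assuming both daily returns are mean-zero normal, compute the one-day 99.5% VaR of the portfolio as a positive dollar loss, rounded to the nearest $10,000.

$8,850,000

σ_p² = 0.59²·3² + 0.41²·0.971² + 2·-0.24·0.59·0.41·3·0.971 = 2.9532 (%²).
σ_p = √2.9532 = 1.718%.
VaR = 2.576 × 1.718% = 4.426%; on $200,000,000 that is $8,852,000.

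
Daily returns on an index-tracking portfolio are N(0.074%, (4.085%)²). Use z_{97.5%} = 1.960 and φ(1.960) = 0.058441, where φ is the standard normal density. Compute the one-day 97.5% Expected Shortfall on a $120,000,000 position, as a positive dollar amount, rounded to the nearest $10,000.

$11,370,000

Tail multiplier: φ(z)/(1−α) = 0.058441 / 0.025 = 2.338.
ES = −(0.074%) + 4.085% × 2.338 = 9.477%.
On $120,000,000: 0.09477 × $120,000,000 = $11,372,400.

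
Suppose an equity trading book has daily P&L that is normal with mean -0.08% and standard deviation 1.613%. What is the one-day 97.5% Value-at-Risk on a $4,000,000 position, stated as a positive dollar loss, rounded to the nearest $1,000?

At 97.5% one-sided, z = 1.960.
VaR = −μ + z·σ = −(-0.08%) + 1.960 × 1.613% = 3.241%.
On $4,000,000: 0.03241 × $4,000,000 = $129,640.

$130,000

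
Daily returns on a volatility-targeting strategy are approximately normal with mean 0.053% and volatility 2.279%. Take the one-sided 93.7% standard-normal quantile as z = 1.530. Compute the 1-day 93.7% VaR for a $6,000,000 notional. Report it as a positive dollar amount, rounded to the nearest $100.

VaR = −μ + z·σ = −(0.053%) + 1.530 × 2.279% = 3.434%.
On $6,000,000: 0.03434 × $6,000,000 = $206,040.

$206,000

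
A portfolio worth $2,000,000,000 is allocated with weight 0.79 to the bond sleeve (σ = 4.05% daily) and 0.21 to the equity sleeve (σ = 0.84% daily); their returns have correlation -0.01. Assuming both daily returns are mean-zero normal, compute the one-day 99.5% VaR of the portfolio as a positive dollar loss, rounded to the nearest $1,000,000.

$165,000,000

σ_p² = 0.79²·4.05² + 0.21²·0.84² + 2·-0.01·0.79·0.21·4.05·0.84 = 10.2566 (%²).
σ_p = √10.2566 = 3.203%.
At 99.5%, z = 2.576.
VaR = 2.576 × 3.203% = 8.251%; on $2,000,000,000 that is $165,020,000.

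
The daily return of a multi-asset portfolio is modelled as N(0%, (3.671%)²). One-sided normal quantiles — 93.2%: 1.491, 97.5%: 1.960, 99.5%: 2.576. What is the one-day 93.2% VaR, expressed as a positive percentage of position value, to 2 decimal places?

5.47%

VaR = z·σ = 1.491 × 3.671% = 5.473%.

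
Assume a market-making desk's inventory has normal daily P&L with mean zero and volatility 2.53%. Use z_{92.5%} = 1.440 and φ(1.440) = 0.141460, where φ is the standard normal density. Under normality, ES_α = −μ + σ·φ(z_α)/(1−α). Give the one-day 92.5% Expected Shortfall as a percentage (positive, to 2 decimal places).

4.77%

Tail multiplier: φ(z)/(1−α) = 0.141460 / 0.075 = 1.886.
ES = 2.53% × 1.886 = 4.772%.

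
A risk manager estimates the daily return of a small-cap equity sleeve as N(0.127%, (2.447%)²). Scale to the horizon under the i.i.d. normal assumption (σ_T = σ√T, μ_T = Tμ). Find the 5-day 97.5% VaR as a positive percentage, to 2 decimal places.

At 97.5%, z = 1.960.
σ_{5d} = 2.447% × √5 = 5.472%; μ_{5d} = 5 × 0.127% = 0.635%.
VaR = −(0.635%) + 1.960 × 5.472% = 10.090%.

10.09%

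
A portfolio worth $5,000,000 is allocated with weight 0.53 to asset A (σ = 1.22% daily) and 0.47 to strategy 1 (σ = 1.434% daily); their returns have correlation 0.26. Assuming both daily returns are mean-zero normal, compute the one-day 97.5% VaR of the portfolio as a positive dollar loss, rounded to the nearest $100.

$102,700

σ_p² = 0.53²·1.22² + 0.47²·1.434² + 2·0.26·0.53·0.47·1.22·1.434 = 1.0990 (%²).
σ_p = √1.0990 = 1.048%.
At 97.5%, z = 1.960.
VaR = 1.960 × 1.048% = 2.054%; on $5,000,000 that is $102,700.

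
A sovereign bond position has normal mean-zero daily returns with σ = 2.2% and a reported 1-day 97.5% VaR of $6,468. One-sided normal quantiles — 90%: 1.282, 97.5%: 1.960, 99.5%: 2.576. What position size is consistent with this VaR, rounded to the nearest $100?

VaR as a fraction of value: z·σ = 1.960 × 2.2% = 4.312%.
Position = $6,468 / 0.04312 = $150,000.

$150,000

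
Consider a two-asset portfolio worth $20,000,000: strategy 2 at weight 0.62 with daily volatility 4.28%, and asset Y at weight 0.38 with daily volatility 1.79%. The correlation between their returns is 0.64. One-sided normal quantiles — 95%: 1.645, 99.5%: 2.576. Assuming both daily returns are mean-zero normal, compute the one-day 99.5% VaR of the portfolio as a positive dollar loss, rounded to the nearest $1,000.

$1,614,000

σ_p² = 0.62²·4.28² + 0.38²·1.79² + 2·0.64·0.62·0.38·4.28·1.79 = 9.8146 (%²).
σ_p = √9.8146 = 3.133%.
VaR = 2.576 × 3.133% = 8.071%; on $20,000,000 that is $1,614,200.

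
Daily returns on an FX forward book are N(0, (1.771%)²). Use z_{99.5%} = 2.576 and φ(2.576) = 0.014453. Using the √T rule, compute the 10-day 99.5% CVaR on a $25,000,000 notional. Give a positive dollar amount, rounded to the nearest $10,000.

σ_{10d} = 1.771% × √10 = 5.600%.
ES multiplier = φ(z)/(1−α) = 0.014453/0.005 = 2.891.
ES = 5.600% × 2.891 = 16.190%; on $25,000,000: $4,047,500.

$4,050,000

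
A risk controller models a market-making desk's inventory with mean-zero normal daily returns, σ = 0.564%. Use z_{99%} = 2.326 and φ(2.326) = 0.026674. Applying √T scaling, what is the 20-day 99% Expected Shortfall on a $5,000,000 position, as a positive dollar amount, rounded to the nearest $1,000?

σ_{20d} = 0.564% × √20 = 2.522%.
ES multiplier = φ(z)/(1−α) = 0.026674/0.01 = 2.667.
ES = 2.522% × 2.667 = 6.726%; on $5,000,000: $336,300.

$336,000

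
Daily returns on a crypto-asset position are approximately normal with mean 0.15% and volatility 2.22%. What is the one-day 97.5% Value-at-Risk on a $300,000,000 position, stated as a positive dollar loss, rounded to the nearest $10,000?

At 97.5% one-sided, z = 1.960.
VaR = −μ + z·σ = −(0.15%) + 1.960 × 2.22% = 4.201%.
On $300,000,000: 0.04201 × $300,000,000 = $12,603,000.

$12,600,000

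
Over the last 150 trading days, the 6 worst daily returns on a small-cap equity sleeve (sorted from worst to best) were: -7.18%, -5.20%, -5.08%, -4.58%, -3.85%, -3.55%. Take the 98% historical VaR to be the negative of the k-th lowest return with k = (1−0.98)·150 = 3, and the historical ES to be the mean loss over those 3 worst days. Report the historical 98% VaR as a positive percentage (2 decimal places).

5.08%

k = 3; the 3rd lowest return is -5.08%, so VaR = 5.08%.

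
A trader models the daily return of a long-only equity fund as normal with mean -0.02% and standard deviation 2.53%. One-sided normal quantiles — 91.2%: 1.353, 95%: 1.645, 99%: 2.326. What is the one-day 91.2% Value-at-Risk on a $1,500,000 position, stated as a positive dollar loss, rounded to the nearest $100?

$51,600

VaR = −μ + z·σ = −(-0.02%) + 1.353 × 2.53% = 3.443%.
On $1,500,000: 0.03443 × $1,500,000 = $51,645.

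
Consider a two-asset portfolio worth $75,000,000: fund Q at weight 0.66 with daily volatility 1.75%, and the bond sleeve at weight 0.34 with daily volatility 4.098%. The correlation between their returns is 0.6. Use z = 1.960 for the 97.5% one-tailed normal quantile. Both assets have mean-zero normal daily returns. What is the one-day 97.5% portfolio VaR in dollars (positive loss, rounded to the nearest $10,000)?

σ_p² = 0.66²·1.75² + 0.34²·4.098² + 2·0.6·0.66·0.34·1.75·4.098 = 5.2065 (%²).
σ_p = √5.2065 = 2.282%.
VaR = 1.960 × 2.282% = 4.473%; on $75,000,000 that is $3,354,750.

$3,350,000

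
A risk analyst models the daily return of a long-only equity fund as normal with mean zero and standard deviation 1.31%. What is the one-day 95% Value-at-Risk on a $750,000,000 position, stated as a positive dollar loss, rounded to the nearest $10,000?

At 95% one-sided, z = 1.645.
VaR = z·σ = 1.645 × 1.31% = 2.155%.
On $750,000,000: 0.02155 × $750,000,000 = $16,162,500.

$16,160,000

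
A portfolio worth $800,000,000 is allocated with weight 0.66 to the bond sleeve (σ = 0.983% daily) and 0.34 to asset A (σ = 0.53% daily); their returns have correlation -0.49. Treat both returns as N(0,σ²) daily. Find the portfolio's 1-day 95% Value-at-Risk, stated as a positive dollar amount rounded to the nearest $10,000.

σ_p² = 0.66²·0.983² + 0.34²·0.53² + 2·-0.49·0.66·0.34·0.983·0.53 = 0.3388 (%²).
σ_p = √0.3388 = 0.582%.
At 95%, z = 1.645.
VaR = 1.645 × 0.582% = 0.957%; on $800,000,000 that is $7,656,000.

$7,660,000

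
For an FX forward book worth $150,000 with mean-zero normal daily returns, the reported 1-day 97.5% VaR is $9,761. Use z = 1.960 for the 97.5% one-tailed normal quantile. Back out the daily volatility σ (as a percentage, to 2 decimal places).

3.32%

VaR as a fraction: $9,761 / $150,000 = 6.507%.
σ = VaR / z = 6.507% / 1.960 = 3.320%.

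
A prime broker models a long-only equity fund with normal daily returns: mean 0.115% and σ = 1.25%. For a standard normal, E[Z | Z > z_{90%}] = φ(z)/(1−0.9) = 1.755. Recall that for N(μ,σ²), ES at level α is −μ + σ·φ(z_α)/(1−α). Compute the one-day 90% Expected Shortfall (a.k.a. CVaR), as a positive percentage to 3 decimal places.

ES = −(0.115%) + 1.25% × 1.755 = 2.079%.

2.079%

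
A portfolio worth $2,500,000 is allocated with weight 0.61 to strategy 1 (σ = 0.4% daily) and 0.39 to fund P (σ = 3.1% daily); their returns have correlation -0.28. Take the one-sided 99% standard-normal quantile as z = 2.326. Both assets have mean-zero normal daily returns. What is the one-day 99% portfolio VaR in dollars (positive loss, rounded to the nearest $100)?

$67,700

σ_p² = 0.61²·0.4² + 0.39²·3.1² + 2·-0.28·0.61·0.39·0.4·3.1 = 1.3560 (%²).
σ_p = √1.3560 = 1.164%.
VaR = 2.326 × 1.164% = 2.707%; on $2,500,000 that is $67,675.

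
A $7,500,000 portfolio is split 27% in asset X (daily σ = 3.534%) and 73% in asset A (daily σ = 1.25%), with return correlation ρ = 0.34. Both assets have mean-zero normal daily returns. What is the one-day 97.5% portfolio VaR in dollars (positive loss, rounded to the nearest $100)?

$224,600

σ_p² = 0.27²·3.534² + 0.73²·1.25² + 2·0.34·0.27·0.73·3.534·1.25 = 2.3352 (%²).
σ_p = √2.3352 = 1.528%.
At 97.5%, z = 1.960.
VaR = 1.960 × 1.528% = 2.995%; on $7,500,000 that is $224,625.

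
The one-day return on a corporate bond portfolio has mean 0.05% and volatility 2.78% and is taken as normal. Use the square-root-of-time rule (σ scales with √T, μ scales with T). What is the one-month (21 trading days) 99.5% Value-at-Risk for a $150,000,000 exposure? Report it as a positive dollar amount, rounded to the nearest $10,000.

$47,650,000

At 99.5%, z = 2.576.
σ_{21d} = 2.78% × √21 = 12.740%; μ_{21d} = 21 × 0.05% = 1.050%.
VaR = −(1.050%) + 2.576 × 12.740% = 31.768%.
On $150,000,000: 0.31768 × $150,000,000 = $47,652,000.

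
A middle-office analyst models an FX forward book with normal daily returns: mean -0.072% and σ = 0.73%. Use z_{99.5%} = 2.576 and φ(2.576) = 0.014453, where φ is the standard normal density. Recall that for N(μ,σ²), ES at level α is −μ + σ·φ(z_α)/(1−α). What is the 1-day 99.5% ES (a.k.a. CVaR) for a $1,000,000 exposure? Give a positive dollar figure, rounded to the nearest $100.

Tail multiplier: φ(z)/(1−α) = 0.014453 / 0.005 = 2.891.
ES = −(-0.072%) + 0.73% × 2.891 = 2.182%.
On $1,000,000: 0.02182 × $1,000,000 = $21,820.

$21,800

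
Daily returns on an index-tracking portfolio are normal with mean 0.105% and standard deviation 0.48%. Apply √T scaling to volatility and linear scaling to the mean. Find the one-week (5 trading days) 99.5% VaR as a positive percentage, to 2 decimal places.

At 99.5%, z = 2.576.
σ_{5d} = 0.48% × √5 = 1.073%; μ_{5d} = 5 × 0.105% = 0.525%.
VaR = −(0.525%) + 2.576 × 1.073% = 2.239%.

2.24%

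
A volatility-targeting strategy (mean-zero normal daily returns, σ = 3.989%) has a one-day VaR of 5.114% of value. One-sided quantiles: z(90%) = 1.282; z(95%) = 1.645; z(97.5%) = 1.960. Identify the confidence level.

Implied z = VaR/σ = 5.114 / 3.989 = 1.282.
This matches z(90%) = 1.282.

90%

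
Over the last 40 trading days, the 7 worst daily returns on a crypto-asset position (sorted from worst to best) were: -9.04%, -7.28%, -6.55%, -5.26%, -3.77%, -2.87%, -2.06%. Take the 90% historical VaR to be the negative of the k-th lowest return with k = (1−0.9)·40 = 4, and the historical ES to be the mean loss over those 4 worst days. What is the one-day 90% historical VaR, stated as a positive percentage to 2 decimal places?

k = 4; the 4th lowest return is -5.26%, so VaR = 5.26%.

5.26%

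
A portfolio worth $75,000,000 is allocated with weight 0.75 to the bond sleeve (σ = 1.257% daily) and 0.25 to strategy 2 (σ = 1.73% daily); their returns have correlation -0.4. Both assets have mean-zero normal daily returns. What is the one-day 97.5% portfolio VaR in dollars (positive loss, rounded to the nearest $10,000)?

σ_p² = 0.75²·1.257² + 0.25²·1.73² + 2·-0.4·0.75·0.25·1.257·1.73 = 0.7496 (%²).
σ_p = √0.7496 = 0.866%.
At 97.5%, z = 1.960.
VaR = 1.960 × 0.866% = 1.697%; on $75,000,000 that is $1,272,750.

$1,270,000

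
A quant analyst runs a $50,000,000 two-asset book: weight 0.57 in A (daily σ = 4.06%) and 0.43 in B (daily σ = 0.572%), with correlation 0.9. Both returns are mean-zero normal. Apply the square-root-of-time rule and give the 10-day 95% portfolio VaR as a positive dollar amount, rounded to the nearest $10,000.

σ_p = √(0.57²·4.06² + 0.43²·0.572² + 2·0.9·0.57·0.43·4.06·0.572) = 2.538%.
σ_{10d} = 2.538% × √10 = 8.026%.
z(95%) = 1.645.
VaR = 1.645 × 8.026% = 13.203%; on $50,000,000 that is $6,601,500.

$6,600,000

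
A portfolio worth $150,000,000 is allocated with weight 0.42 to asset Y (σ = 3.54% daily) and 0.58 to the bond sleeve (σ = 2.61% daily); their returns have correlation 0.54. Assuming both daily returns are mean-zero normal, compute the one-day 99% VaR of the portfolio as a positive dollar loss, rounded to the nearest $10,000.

$9,190,000

σ_p² = 0.42²·3.54² + 0.58²·2.61² + 2·0.54·0.42·0.58·3.54·2.61 = 6.9329 (%²).
σ_p = √6.9329 = 2.633%.
At 99%, z = 2.326.
VaR = 2.326 × 2.633% = 6.124%; on $150,000,000 that is $9,186,000.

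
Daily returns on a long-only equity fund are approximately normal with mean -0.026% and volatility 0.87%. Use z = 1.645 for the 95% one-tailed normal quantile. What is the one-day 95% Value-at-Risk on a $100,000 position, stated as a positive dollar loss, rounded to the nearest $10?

VaR = −μ + z·σ = −(-0.026%) + 1.645 × 0.87% = 1.457%.
On $100,000: 0.01457 × $100,000 = $1,457.

$1,460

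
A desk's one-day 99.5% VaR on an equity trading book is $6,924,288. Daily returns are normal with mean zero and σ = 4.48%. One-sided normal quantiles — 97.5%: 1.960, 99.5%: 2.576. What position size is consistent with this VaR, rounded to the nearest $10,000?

$60,000,000

VaR as a fraction of value: z·σ = 2.576 × 4.48% = 11.5405%.
Position = $6,924,288 / 0.115405 = $60,000,000.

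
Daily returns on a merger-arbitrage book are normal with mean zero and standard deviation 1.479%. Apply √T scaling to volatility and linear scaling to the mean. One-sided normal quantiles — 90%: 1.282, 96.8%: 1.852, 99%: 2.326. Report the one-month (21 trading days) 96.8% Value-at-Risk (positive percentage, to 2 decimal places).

σ_{21d} = 1.479% × √21 = 6.778%.
VaR = 1.852 × 6.778% = 12.553%.

12.55%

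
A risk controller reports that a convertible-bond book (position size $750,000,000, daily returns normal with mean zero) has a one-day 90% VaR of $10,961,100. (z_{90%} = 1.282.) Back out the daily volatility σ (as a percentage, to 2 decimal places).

1.14%

VaR as a fraction: $10,961,100 / $750,000,000 = 1.461%.
σ = VaR / z = 1.461% / 1.282 = 1.140%.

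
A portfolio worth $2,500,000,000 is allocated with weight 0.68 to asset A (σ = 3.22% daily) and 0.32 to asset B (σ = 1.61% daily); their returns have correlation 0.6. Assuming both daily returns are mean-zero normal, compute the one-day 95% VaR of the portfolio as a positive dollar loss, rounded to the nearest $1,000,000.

σ_p² = 0.68²·3.22² + 0.32²·1.61² + 2·0.6·0.68·0.32·3.22·1.61 = 6.4135 (%²).
σ_p = √6.4135 = 2.532%.
At 95%, z = 1.645.
VaR = 1.645 × 2.532% = 4.165%; on $2,500,000,000 that is $104,125,000.

$104,000,000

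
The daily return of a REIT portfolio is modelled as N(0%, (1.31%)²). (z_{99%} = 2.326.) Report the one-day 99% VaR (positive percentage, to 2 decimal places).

3.05%

VaR = z·σ = 2.326 × 1.31% = 3.047%.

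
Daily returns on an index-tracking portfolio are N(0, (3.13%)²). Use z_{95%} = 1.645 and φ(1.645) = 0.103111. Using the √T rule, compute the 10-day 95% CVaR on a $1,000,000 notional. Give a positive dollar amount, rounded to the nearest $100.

$204,100

σ_{10d} = 3.13% × √10 = 9.898%.
ES multiplier = φ(z)/(1−α) = 0.103111/0.05 = 2.062.
ES = 9.898% × 2.062 = 20.410%; on $1,000,000: $204,100.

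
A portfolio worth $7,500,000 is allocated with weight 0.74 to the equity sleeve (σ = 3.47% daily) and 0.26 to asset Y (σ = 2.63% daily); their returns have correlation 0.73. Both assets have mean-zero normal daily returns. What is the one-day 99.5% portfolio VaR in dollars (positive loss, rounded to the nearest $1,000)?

$599,000

σ_p² = 0.74²·3.47² + 0.26²·2.63² + 2·0.73·0.74·0.26·3.47·2.63 = 9.6247 (%²).
σ_p = √9.6247 = 3.102%.
At 99.5%, z = 2.576.
VaR = 2.576 × 3.102% = 7.991%; on $7,500,000 that is $599,325.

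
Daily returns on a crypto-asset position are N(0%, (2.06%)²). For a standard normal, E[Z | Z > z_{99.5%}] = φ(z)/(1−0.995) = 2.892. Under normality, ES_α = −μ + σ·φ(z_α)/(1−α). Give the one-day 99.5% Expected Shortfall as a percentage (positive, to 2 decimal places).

ES = 2.06% × 2.892 = 5.958%.

5.96%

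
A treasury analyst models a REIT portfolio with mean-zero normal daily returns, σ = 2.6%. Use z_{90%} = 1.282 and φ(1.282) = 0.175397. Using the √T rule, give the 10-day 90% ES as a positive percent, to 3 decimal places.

σ_{10d} = 2.6% × √10 = 8.222%.
ES multiplier = φ(z)/(1−α) = 0.175397/0.1 = 1.754.
ES = 8.222% × 1.754 = 14.421%.

14.421%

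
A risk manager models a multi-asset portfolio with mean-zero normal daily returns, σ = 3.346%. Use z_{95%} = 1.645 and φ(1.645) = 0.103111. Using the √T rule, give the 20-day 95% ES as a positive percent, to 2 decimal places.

30.86%

σ_{20d} = 3.346% × √20 = 14.964%.
ES multiplier = φ(z)/(1−α) = 0.103111/0.05 = 2.062.
ES = 14.964% × 2.062 = 30.856%.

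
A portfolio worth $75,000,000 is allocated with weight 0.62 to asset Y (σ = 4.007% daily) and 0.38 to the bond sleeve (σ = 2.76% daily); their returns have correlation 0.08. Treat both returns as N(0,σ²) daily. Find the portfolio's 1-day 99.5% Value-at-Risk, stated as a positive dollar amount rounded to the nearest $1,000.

$5,357,000

σ_p² = 0.62²·4.007² + 0.38²·2.76² + 2·0.08·0.62·0.38·4.007·2.76 = 7.6888 (%²).
σ_p = √7.6888 = 2.773%.
At 99.5%, z = 2.576.
VaR = 2.576 × 2.773% = 7.143%; on $75,000,000 that is $5,357,250.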